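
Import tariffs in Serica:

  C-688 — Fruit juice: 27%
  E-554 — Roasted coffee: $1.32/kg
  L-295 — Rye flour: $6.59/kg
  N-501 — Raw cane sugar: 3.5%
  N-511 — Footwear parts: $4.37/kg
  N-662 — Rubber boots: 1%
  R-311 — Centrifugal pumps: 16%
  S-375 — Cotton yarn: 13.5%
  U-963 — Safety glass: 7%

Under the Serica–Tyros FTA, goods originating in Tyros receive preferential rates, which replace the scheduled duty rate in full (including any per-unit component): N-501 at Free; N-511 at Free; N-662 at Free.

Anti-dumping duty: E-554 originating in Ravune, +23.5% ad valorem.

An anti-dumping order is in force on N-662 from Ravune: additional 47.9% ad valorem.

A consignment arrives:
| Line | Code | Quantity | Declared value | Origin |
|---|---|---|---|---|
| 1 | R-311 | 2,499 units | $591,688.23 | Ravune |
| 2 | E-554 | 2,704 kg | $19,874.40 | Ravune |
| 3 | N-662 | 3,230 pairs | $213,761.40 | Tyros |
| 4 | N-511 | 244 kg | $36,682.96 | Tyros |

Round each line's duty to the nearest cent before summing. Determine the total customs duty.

Line 1 (R-311, Ravune, 2,499 units, $591,688.23):
Base rate for R-311 is 16%.
Duty = $591,688.23 × 16% = $94,670.12.
Line 2 (E-554, Ravune, 2,704 kg, $19,874.40):
Base rate for E-554 is $1.32/kg.
Additional duty on E-554 from Ravune: +23.5% ad valorem. Applied ad valorem rate = 23.5%.
Duty = $19,874.40 × 23.5% + 2,704 × $1.32 = $8,239.76.
Line 3 (N-662, Tyros, 3,230 pairs, $213,761.40):
Base rate for N-662 is 1%.
Origin Tyros qualifies under the Serica–Tyros agreement and N-662 is covered: preferential rate Free applies instead.
The additional-duty order on N-662 targets Ravune, not Tyros; it does not apply.
Duty = $213,761.40 × 0% = $0.00.
Line 4 (N-511, Tyros, 244 kg, $36,682.96):
Base rate for N-511 is $4.37/kg.
Origin Tyros qualifies under the Serica–Tyros agreement and N-511 is covered: preferential rate Free applies instead.
Duty = $36,682.96 × 0% = $0.00.
Total = $94,670.12 + $8,239.76 + $0.00 + $0.00 = $102,909.88.

$102,909.88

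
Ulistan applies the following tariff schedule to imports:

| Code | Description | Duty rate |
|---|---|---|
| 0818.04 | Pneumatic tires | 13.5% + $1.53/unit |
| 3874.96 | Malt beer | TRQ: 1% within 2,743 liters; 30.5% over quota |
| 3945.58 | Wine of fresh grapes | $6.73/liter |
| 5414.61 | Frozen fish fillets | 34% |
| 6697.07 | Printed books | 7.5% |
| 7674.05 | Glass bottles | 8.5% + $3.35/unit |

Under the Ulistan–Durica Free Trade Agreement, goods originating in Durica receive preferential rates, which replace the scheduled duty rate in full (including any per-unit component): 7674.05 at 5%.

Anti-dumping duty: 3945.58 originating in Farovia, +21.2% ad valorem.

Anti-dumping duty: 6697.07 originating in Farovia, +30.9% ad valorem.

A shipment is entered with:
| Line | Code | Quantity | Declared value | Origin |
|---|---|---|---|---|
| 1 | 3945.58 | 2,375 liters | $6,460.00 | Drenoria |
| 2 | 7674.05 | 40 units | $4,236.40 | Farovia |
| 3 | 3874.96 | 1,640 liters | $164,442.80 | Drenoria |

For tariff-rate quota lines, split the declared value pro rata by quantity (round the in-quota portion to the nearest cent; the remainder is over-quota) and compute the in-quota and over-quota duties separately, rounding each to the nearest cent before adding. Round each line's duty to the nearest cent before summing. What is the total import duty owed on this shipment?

Line 1 (3945.58, Drenoria, 2,375 liters, $6,460.00):
Base rate for 3945.58 is $6.73/liter.
The additional-duty order on 3945.58 targets Farovia, not Drenoria; it does not apply.
Duty = 2,375 × $6.73 = $15,983.75.
Line 2 (7674.05, Farovia, 40 units, $4,236.40):
Base rate for 7674.05 is 8.5% + $3.35/unit.
7674.05 has an FTA preferential rate, but origin Farovia is not Durica; base rate stands.
Duty = $4,236.40 × 8.5% + 40 × $3.35 = $494.09.
Line 3 (3874.96, Drenoria, 1,640 liters, $164,442.80):
Code 3874.96 is under a tariff-rate quota (threshold 2,743 liters). Quantity 1,640 liters is within the quota, so the in-quota rate 1% applies to the full value.
Duty = $164,442.80 × 1% = $1,644.43.
Total = $15,983.75 + $494.09 + $1,644.43 = $18,122.27.

$18,122.27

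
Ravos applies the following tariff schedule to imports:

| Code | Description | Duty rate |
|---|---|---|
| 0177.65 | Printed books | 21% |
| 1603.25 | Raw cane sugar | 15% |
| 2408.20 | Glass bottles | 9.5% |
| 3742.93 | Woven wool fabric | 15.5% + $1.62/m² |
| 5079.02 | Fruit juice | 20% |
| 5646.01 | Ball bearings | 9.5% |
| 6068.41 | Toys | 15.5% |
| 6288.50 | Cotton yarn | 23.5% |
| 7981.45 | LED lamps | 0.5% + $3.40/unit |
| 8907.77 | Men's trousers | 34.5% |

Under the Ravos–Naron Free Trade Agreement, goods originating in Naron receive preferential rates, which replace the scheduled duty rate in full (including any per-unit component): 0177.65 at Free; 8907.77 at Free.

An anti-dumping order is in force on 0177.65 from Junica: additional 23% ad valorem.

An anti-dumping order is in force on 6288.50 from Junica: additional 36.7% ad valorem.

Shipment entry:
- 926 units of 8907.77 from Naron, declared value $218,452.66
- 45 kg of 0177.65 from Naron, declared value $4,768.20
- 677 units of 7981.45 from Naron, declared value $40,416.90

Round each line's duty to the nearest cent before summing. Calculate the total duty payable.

$2,503.88

Line 1 (8907.77, Naron, 926 units, $218,452.66):
Base rate for 8907.77 is 34.5%.
Origin Naron qualifies under the Ravos–Naron agreement and 8907.77 is covered: preferential rate Free applies instead.
Duty = $218,452.66 × 0% = $0.00.
Line 2 (0177.65, Naron, 45 kg, $4,768.20):
Base rate for 0177.65 is 21%.
Origin Naron qualifies under the Ravos–Naron agreement and 0177.65 is covered: preferential rate Free applies instead.
The additional-duty order on 0177.65 targets Junica, not Naron; it does not apply.
Duty = $4,768.20 × 0% = $0.00.
Line 3 (7981.45, Naron, 677 units, $40,416.90):
Base rate for 7981.45 is 0.5% + $3.40/unit.
Origin Naron is the FTA partner but 7981.45 is not on the preference list; base rate stands.
Duty = $40,416.90 × 0.5% + 677 × $3.40 = $2,503.88.
Total = $0.00 + $0.00 + $2,503.88 = $2,503.88.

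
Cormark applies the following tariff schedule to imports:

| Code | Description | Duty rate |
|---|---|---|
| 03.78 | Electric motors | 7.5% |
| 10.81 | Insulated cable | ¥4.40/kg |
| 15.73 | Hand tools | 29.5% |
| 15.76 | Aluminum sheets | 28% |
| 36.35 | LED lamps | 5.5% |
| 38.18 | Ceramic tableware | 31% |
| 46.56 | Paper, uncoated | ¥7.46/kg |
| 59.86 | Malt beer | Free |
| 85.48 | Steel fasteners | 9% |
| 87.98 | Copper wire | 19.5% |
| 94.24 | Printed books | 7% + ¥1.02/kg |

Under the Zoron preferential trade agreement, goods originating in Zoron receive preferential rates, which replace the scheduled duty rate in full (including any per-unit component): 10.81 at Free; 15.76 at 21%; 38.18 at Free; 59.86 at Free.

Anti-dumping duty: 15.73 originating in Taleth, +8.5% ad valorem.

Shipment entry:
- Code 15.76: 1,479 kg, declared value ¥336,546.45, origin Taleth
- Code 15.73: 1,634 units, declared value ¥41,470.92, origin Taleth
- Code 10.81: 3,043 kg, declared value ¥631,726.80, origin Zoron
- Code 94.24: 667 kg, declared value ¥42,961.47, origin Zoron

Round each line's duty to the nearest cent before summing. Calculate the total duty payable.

¥113,679.60

Line 1 (15.76, Taleth, 1,479 kg, ¥336,546.45):
Base rate for 15.76 is 28%.
15.76 has an FTA preferential rate, but origin Taleth is not Zoron; base rate stands.
Duty = ¥336,546.45 × 28% = ¥94,233.01.
Line 2 (15.73, Taleth, 1,634 units, ¥41,470.92):
Base rate for 15.73 is 29.5%.
Additional duty on 15.73 from Taleth: +8.5%. Applied ad valorem rate: 29.5% + 8.5% = 38%.
Duty = ¥41,470.92 × 38% = ¥15,758.95.
Line 3 (10.81, Zoron, 3,043 kg, ¥631,726.80):
Base rate for 10.81 is ¥4.40/kg.
Origin Zoron qualifies under the Cormark–Zoron agreement and 10.81 is covered: preferential rate Free applies instead.
Duty = ¥631,726.80 × 0% = ¥0.00.
Line 4 (94.24, Zoron, 667 kg, ¥42,961.47):
Base rate for 94.24 is 7% + ¥1.02/kg.
Origin Zoron is the FTA partner but 94.24 is not on the preference list; base rate stands.
Duty = ¥42,961.47 × 7% + 667 × ¥1.02 = ¥3,687.64.
Total = ¥94,233.01 + ¥15,758.95 + ¥0.00 + ¥3,687.64 = ¥113,679.60.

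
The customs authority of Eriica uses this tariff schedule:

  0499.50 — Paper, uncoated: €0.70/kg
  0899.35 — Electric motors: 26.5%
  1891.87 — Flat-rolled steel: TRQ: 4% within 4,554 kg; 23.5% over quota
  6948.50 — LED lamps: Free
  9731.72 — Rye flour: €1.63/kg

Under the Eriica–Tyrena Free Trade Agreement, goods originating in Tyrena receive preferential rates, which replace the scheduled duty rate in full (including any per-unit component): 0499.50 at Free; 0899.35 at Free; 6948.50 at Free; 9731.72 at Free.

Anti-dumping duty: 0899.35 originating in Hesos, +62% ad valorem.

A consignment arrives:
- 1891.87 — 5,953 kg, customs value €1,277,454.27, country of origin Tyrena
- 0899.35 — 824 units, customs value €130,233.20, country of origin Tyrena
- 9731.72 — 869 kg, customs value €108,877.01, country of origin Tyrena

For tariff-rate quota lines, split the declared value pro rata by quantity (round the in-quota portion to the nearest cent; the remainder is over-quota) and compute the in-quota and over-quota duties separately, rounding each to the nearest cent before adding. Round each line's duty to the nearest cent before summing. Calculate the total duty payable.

Line 1 (1891.87, Tyrena, 5,953 kg, €1,277,454.27):
Code 1891.87 is under a tariff-rate quota (threshold 4,554 kg). In-quota: 4,554 kg at 4%; over-quota: 1,399 kg at 23.5%.
Pro-rata value split: in-quota = €1,277,454.27 × 4,554/5,953 = €977,242.86; over-quota = €1,277,454.27 − €977,242.86 = €300,211.41.
In-quota duty = €977,242.86 × 4% = €39,089.71. Over-quota duty = €300,211.41 × 23.5% = €70,549.68.
Line duty = €39,089.71 + €70,549.68 = €109,639.39.
Line 2 (0899.35, Tyrena, 824 units, €130,233.20):
Base rate for 0899.35 is 26.5%.
Origin Tyrena qualifies under the Eriica–Tyrena agreement and 0899.35 is covered: preferential rate Free applies instead.
The additional-duty order on 0899.35 targets Hesos, not Tyrena; it does not apply.
Duty = €130,233.20 × 0% = €0.00.
Line 3 (9731.72, Tyrena, 869 kg, €108,877.01):
Base rate for 9731.72 is €1.63/kg.
Origin Tyrena qualifies under the Eriica–Tyrena agreement and 9731.72 is covered: preferential rate Free applies instead.
Duty = €108,877.01 × 0% = €0.00.
Total = €109,639.39 + €0.00 + €0.00 = €109,639.39.

€109,639.39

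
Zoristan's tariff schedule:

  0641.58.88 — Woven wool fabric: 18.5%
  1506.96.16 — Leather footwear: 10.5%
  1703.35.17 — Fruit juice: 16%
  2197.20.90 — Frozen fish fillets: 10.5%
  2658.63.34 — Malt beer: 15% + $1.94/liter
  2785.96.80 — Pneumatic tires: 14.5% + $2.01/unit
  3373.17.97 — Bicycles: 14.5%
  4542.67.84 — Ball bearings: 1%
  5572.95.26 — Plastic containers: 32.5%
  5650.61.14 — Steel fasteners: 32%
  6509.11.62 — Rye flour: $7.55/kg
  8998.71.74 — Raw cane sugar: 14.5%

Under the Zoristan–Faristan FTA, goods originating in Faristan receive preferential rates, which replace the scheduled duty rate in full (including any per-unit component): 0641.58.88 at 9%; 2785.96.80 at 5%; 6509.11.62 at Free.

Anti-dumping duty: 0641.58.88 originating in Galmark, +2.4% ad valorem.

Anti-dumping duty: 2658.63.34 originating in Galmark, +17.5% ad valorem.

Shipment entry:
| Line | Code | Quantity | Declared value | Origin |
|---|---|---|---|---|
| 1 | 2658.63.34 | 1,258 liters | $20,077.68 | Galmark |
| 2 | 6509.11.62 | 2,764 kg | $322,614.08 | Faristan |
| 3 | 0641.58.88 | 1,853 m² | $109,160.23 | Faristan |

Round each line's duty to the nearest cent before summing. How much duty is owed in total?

$18,790.19

Line 1 (2658.63.34, Galmark, 1,258 liters, $20,077.68):
Base rate for 2658.63.34 is 15% + $1.94/liter.
Additional duty on 2658.63.34 from Galmark: +17.5%. Applied ad valorem rate: 15% + 17.5% = 32.5%.
Duty = $20,077.68 × 32.5% + 1,258 × $1.94 = $8,965.77.
Line 2 (6509.11.62, Faristan, 2,764 kg, $322,614.08):
Base rate for 6509.11.62 is $7.55/kg.
Origin Faristan qualifies under the Zoristan–Faristan agreement and 6509.11.62 is covered: preferential rate Free applies instead.
Duty = $322,614.08 × 0% = $0.00.
Line 3 (0641.58.88, Faristan, 1,853 m², $109,160.23):
Base rate for 0641.58.88 is 18.5%.
Origin Faristan qualifies under the Zoristan–Faristan agreement and 0641.58.88 is covered: preferential rate 9% applies instead.
The additional-duty order on 0641.58.88 targets Galmark, not Faristan; it does not apply.
Duty = $109,160.23 × 9% = $9,824.42.
Total = $8,965.77 + $0.00 + $9,824.42 = $18,790.19.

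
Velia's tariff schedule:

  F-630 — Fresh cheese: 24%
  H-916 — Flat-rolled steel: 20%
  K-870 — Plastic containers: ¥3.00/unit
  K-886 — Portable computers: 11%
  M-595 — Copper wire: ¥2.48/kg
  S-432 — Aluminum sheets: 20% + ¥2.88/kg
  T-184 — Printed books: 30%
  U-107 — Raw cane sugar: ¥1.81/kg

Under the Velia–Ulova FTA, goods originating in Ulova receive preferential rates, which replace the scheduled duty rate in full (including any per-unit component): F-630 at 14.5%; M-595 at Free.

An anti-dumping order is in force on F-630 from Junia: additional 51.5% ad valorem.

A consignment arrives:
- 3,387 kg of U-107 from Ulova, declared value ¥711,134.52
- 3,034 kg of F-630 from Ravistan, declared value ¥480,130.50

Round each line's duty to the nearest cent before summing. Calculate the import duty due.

¥121,361.79

Line 1 (U-107, Ulova, 3,387 kg, ¥711,134.52):
Base rate for U-107 is ¥1.81/kg.
Origin Ulova is the FTA partner but U-107 is not on the preference list; base rate stands.
Duty = 3,387 × ¥1.81 = ¥6,130.47.
Line 2 (F-630, Ravistan, 3,034 kg, ¥480,130.50):
Base rate for F-630 is 24%.
F-630 has an FTA preferential rate, but origin Ravistan is not Ulova; base rate stands.
The additional-duty order on F-630 targets Junia, not Ravistan; it does not apply.
Duty = ¥480,130.50 × 24% = ¥115,231.32.
Total = ¥6,130.47 + ¥115,231.32 = ¥121,361.79.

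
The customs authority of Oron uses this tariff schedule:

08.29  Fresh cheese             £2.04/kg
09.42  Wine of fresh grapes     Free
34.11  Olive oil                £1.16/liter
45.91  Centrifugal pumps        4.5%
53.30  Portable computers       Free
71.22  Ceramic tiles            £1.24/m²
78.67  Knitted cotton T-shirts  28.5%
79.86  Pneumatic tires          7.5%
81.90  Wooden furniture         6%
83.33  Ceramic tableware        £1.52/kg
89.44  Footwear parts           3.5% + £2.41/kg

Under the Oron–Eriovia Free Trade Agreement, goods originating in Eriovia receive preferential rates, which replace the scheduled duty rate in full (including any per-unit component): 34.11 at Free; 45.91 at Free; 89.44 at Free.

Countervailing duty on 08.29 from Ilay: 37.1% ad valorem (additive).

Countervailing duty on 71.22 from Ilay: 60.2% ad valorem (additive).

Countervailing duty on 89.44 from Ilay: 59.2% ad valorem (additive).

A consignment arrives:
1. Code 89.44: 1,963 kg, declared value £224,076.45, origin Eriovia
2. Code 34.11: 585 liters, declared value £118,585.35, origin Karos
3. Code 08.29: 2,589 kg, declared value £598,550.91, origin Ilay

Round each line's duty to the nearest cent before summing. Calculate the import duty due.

£228,022.55

Line 1 (89.44, Eriovia, 1,963 kg, £224,076.45):
Base rate for 89.44 is 3.5% + £2.41/kg.
Origin Eriovia qualifies under the Oron–Eriovia agreement and 89.44 is covered: preferential rate Free applies instead.
The additional-duty order on 89.44 targets Ilay, not Eriovia; it does not apply.
Duty = £224,076.45 × 0% = £0.00.
Line 2 (34.11, Karos, 585 liters, £118,585.35):
Base rate for 34.11 is £1.16/liter.
34.11 has an FTA preferential rate, but origin Karos is not Eriovia; base rate stands.
Duty = 585 × £1.16 = £678.60.
Line 3 (08.29, Ilay, 2,589 kg, £598,550.91):
Base rate for 08.29 is £2.04/kg.
Additional duty on 08.29 from Ilay: +37.1% ad valorem. Applied ad valorem rate = 37.1%.
Duty = £598,550.91 × 37.1% + 2,589 × £2.04 = £227,343.95.
Total = £0.00 + £678.60 + £227,343.95 = £228,022.55.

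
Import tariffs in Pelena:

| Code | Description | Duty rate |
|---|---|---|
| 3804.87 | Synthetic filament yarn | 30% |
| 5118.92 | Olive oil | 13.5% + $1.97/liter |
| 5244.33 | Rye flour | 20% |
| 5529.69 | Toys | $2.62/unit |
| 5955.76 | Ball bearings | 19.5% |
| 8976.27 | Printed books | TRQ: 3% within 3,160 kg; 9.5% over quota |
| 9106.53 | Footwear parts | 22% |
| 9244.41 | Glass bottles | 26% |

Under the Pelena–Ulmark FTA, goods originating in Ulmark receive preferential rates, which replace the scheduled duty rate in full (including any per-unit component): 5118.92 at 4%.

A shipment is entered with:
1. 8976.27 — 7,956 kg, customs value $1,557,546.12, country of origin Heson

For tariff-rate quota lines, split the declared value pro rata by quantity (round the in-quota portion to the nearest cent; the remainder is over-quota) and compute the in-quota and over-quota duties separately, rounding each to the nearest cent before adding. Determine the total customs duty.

Line 1 (8976.27, Heson, 7,956 kg, $1,557,546.12):
Code 8976.27 is under a tariff-rate quota (threshold 3,160 kg). In-quota: 3,160 kg at 3%; over-quota: 4,796 kg at 9.5%.
Pro-rata value split: in-quota = $1,557,546.12 × 3,160/7,956 = $618,633.20; over-quota = $1,557,546.12 − $618,633.20 = $938,912.92.
In-quota duty = $618,633.20 × 3% = $18,559.00. Over-quota duty = $938,912.92 × 9.5% = $89,196.73.
Line duty = $18,559.00 + $89,196.73 = $107,755.73.

$107,755.73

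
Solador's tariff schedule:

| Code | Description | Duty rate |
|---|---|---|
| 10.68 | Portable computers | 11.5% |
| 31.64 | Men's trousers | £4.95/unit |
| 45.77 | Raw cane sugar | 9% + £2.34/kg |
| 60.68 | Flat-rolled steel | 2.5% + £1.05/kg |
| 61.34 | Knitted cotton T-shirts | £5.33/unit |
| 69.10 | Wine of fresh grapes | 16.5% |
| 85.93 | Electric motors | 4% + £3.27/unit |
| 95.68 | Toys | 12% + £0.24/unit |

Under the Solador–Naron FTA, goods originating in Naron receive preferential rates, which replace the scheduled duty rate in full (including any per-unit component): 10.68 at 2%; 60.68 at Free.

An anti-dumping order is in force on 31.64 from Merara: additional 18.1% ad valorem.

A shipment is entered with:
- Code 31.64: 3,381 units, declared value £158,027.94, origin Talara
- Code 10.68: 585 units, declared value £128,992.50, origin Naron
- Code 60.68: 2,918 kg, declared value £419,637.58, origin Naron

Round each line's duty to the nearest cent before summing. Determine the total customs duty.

£19,315.80

Line 1 (31.64, Talara, 3,381 units, £158,027.94):
Base rate for 31.64 is £4.95/unit.
The additional-duty order on 31.64 targets Merara, not Talara; it does not apply.
Duty = 3,381 × £4.95 = £16,735.95.
Line 2 (10.68, Naron, 585 units, £128,992.50):
Base rate for 10.68 is 11.5%.
Origin Naron qualifies under the Solador–Naron agreement and 10.68 is covered: preferential rate 2% applies instead.
Duty = £128,992.50 × 2% = £2,579.85.
Line 3 (60.68, Naron, 2,918 kg, £419,637.58):
Base rate for 60.68 is 2.5% + £1.05/kg.
Origin Naron qualifies under the Solador–Naron agreement and 60.68 is covered: preferential rate Free applies instead.
Duty = £419,637.58 × 0% = £0.00.
Total = £16,735.95 + £2,579.85 + £0.00 = £19,315.80.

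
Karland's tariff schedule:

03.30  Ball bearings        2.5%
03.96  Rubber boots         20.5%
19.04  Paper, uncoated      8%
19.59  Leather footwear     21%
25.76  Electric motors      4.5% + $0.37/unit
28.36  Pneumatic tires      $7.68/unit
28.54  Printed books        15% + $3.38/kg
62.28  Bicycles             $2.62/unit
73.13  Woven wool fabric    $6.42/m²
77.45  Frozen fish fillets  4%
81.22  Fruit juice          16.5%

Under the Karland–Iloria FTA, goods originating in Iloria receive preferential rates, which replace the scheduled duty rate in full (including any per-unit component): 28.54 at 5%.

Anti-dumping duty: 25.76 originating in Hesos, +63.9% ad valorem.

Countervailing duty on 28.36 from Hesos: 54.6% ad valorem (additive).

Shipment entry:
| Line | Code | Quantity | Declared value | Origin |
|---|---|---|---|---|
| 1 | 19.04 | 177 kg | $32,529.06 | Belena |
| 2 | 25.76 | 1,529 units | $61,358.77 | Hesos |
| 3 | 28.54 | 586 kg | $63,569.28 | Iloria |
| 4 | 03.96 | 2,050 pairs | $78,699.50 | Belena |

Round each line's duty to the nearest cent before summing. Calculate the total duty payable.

Line 1 (19.04, Belena, 177 kg, $32,529.06):
Base rate for 19.04 is 8%.
Duty = $32,529.06 × 8% = $2,602.32.
Line 2 (25.76, Hesos, 1,529 units, $61,358.77):
Base rate for 25.76 is 4.5% + $0.37/unit.
Additional duty on 25.76 from Hesos: +63.9%. Applied ad valorem rate: 4.5% + 63.9% = 68.4%.
Duty = $61,358.77 × 68.4% + 1,529 × $0.37 = $42,535.13.
Line 3 (28.54, Iloria, 586 kg, $63,569.28):
Base rate for 28.54 is 15% + $3.38/kg.
Origin Iloria qualifies under the Karland–Iloria agreement and 28.54 is covered: preferential rate 5% applies instead.
Duty = $63,569.28 × 5% = $3,178.46.
Line 4 (03.96, Belena, 2,050 pairs, $78,699.50):
Base rate for 03.96 is 20.5%.
Duty = $78,699.50 × 20.5% = $16,133.40.
Total = $2,602.32 + $42,535.13 + $3,178.46 + $16,133.40 = $64,449.31.

$64,449.31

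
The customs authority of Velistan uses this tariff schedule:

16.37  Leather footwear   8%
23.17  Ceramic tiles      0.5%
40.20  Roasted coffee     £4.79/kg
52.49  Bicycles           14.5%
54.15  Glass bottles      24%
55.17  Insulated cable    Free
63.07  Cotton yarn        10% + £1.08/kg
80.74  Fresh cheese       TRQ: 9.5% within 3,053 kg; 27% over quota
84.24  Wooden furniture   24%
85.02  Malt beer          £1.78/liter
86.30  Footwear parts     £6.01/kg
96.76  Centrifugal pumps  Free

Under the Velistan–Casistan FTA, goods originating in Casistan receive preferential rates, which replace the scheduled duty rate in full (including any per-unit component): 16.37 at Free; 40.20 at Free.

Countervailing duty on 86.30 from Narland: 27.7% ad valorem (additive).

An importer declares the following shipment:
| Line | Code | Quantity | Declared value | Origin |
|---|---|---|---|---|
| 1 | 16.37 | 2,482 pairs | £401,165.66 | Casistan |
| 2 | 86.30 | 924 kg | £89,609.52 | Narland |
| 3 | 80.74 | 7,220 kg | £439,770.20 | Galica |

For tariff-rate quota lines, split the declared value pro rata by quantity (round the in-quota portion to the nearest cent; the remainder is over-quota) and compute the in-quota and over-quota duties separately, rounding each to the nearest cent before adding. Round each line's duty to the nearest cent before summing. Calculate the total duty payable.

Line 1 (16.37, Casistan, 2,482 pairs, £401,165.66):
Base rate for 16.37 is 8%.
Origin Casistan qualifies under the Velistan–Casistan agreement and 16.37 is covered: preferential rate Free applies instead.
Duty = £401,165.66 × 0% = £0.00.
Line 2 (86.30, Narland, 924 kg, £89,609.52):
Base rate for 86.30 is £6.01/kg.
Additional duty on 86.30 from Narland: +27.7% ad valorem. Applied ad valorem rate = 27.7%.
Duty = £89,609.52 × 27.7% + 924 × £6.01 = £30,375.08.
Line 3 (80.74, Galica, 7,220 kg, £439,770.20):
Code 80.74 is under a tariff-rate quota (threshold 3,053 kg). In-quota: 3,053 kg at 9.5%; over-quota: 4,167 kg at 27%.
Pro-rata value split: in-quota = £439,770.20 × 3,053/7,220 = £185,958.23; over-quota = £439,770.20 − £185,958.23 = £253,811.97.
In-quota duty = £185,958.23 × 9.5% = £17,666.03. Over-quota duty = £253,811.97 × 27% = £68,529.23.
Line duty = £17,666.03 + £68,529.23 = £86,195.26.
Total = £0.00 + £30,375.08 + £86,195.26 = £116,570.34.

£116,570.34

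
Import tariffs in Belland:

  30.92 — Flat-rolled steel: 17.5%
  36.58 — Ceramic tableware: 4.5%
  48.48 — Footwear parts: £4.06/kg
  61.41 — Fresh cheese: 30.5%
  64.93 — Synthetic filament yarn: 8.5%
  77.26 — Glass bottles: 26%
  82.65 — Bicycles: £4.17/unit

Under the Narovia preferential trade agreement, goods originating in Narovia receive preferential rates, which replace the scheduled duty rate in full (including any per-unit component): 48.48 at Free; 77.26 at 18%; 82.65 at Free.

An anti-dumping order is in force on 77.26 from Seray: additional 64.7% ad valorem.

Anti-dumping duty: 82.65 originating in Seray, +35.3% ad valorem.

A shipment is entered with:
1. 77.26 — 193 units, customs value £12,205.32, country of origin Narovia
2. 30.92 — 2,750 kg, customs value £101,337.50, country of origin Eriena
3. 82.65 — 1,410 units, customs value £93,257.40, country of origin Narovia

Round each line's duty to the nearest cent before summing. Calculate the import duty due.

£19,931.02

Line 1 (77.26, Narovia, 193 units, £12,205.32):
Base rate for 77.26 is 26%.
Origin Narovia qualifies under the Belland–Narovia agreement and 77.26 is covered: preferential rate 18% applies instead.
The additional-duty order on 77.26 targets Seray, not Narovia; it does not apply.
Duty = £12,205.32 × 18% = £2,196.96.
Line 2 (30.92, Eriena, 2,750 kg, £101,337.50):
Base rate for 30.92 is 17.5%.
Duty = £101,337.50 × 17.5% = £17,734.06.
Line 3 (82.65, Narovia, 1,410 units, £93,257.40):
Base rate for 82.65 is £4.17/unit.
Origin Narovia qualifies under the Belland–Narovia agreement and 82.65 is covered: preferential rate Free applies instead.
The additional-duty order on 82.65 targets Seray, not Narovia; it does not apply.
Duty = £93,257.40 × 0% = £0.00.
Total = £2,196.96 + £17,734.06 + £0.00 = £19,931.02.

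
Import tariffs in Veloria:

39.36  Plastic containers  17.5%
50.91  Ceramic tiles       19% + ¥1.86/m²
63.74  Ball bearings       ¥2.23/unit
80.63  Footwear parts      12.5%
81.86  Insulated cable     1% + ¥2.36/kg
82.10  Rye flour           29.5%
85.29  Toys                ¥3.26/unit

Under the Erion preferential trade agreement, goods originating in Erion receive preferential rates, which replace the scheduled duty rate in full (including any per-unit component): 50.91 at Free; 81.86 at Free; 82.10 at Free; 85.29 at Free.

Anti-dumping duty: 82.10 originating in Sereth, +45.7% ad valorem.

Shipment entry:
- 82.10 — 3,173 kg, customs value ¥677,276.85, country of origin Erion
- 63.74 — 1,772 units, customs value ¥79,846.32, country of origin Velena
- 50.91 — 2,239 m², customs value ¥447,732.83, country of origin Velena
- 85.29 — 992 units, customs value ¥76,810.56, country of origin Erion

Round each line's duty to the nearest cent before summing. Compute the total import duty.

¥93,185.34

Line 1 (82.10, Erion, 3,173 kg, ¥677,276.85):
Base rate for 82.10 is 29.5%.
Origin Erion qualifies under the Veloria–Erion agreement and 82.10 is covered: preferential rate Free applies instead.
The additional-duty order on 82.10 targets Sereth, not Erion; it does not apply.
Duty = ¥677,276.85 × 0% = ¥0.00.
Line 2 (63.74, Velena, 1,772 units, ¥79,846.32):
Base rate for 63.74 is ¥2.23/unit.
Duty = 1,772 × ¥2.23 = ¥3,951.56.
Line 3 (50.91, Velena, 2,239 m², ¥447,732.83):
Base rate for 50.91 is 19% + ¥1.86/m².
50.91 has an FTA preferential rate, but origin Velena is not Erion; base rate stands.
Duty = ¥447,732.83 × 19% + 2,239 × ¥1.86 = ¥89,233.78.
Line 4 (85.29, Erion, 992 units, ¥76,810.56):
Base rate for 85.29 is ¥3.26/unit.
Origin Erion qualifies under the Veloria–Erion agreement and 85.29 is covered: preferential rate Free applies instead.
Duty = ¥76,810.56 × 0% = ¥0.00.
Total = ¥0.00 + ¥3,951.56 + ¥89,233.78 + ¥0.00 = ¥93,185.34.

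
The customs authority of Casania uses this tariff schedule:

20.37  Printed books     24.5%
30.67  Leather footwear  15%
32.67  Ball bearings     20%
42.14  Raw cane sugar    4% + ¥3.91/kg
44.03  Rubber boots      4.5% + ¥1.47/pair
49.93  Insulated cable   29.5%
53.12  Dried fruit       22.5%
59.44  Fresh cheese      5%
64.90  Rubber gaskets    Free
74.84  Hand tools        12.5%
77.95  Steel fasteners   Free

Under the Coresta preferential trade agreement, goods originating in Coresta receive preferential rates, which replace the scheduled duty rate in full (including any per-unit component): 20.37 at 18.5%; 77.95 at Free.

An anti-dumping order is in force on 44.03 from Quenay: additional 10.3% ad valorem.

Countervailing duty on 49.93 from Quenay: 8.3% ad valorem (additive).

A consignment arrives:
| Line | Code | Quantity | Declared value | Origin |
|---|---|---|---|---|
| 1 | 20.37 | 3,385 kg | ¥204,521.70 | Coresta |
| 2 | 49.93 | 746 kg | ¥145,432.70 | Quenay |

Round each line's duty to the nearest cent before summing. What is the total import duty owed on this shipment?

¥92,810.07

Line 1 (20.37, Coresta, 3,385 kg, ¥204,521.70):
Base rate for 20.37 is 24.5%.
Origin Coresta qualifies under the Casania–Coresta agreement and 20.37 is covered: preferential rate 18.5% applies instead.
Duty = ¥204,521.70 × 18.5% = ¥37,836.51.
Line 2 (49.93, Quenay, 746 kg, ¥145,432.70):
Base rate for 49.93 is 29.5%.
Additional duty on 49.93 from Quenay: +8.3%. Applied ad valorem rate: 29.5% + 8.3% = 37.8%.
Duty = ¥145,432.70 × 37.8% = ¥54,973.56.
Total = ¥37,836.51 + ¥54,973.56 = ¥92,810.07.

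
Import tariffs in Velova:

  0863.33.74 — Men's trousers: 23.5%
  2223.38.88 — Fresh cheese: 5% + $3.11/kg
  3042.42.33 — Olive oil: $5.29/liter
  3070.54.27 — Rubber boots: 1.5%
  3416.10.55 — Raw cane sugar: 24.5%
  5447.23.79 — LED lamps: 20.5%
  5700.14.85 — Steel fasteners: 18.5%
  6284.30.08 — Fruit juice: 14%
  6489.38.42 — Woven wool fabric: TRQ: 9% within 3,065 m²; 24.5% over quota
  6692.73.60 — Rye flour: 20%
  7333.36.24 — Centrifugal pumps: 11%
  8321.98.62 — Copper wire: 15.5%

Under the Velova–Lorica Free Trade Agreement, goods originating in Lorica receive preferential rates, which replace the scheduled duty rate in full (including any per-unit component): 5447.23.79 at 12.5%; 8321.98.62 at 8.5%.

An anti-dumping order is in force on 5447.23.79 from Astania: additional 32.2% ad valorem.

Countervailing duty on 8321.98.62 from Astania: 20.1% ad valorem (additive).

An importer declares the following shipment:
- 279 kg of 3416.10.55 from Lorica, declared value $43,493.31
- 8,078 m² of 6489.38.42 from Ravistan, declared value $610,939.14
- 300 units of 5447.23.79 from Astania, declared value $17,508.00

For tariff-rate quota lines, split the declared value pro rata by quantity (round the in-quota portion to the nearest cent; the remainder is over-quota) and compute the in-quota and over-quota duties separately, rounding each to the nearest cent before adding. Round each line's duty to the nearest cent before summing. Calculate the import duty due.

$133,632.75

Line 1 (3416.10.55, Lorica, 279 kg, $43,493.31):
Base rate for 3416.10.55 is 24.5%.
Origin Lorica is the FTA partner but 3416.10.55 is not on the preference list; base rate stands.
Duty = $43,493.31 × 24.5% = $10,655.86.
Line 2 (6489.38.42, Ravistan, 8,078 m², $610,939.14):
Code 6489.38.42 is under a tariff-rate quota (threshold 3,065 m²). In-quota: 3,065 m² at 9%; over-quota: 5,013 m² at 24.5%.
Pro-rata value split: in-quota = $610,939.14 × 3,065/8,078 = $231,805.95; over-quota = $610,939.14 − $231,805.95 = $379,133.19.
In-quota duty = $231,805.95 × 9% = $20,862.54. Over-quota duty = $379,133.19 × 24.5% = $92,887.63.
Line duty = $20,862.54 + $92,887.63 = $113,750.17.
Line 3 (5447.23.79, Astania, 300 units, $17,508.00):
Base rate for 5447.23.79 is 20.5%.
5447.23.79 has an FTA preferential rate, but origin Astania is not Lorica; base rate stands.
Additional duty on 5447.23.79 from Astania: +32.2%. Applied ad valorem rate: 20.5% + 32.2% = 52.7%.
Duty = $17,508.00 × 52.7% = $9,226.72.
Total = $10,655.86 + $113,750.17 + $9,226.72 = $133,632.75.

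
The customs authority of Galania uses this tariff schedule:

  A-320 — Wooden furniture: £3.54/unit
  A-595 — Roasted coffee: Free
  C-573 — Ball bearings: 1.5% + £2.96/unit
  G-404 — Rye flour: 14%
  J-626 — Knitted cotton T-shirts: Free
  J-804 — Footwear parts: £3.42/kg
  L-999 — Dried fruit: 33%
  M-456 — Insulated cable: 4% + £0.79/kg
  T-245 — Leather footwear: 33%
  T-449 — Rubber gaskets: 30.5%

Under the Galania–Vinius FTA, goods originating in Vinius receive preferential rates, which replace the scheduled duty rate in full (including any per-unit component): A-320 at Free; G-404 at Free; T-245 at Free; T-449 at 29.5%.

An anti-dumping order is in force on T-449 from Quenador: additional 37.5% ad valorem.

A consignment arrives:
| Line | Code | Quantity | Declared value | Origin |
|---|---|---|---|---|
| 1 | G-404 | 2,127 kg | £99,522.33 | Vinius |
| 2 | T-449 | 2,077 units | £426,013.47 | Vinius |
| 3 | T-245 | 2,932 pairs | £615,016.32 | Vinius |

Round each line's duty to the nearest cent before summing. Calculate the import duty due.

Line 1 (G-404, Vinius, 2,127 kg, £99,522.33):
Base rate for G-404 is 14%.
Origin Vinius qualifies under the Galania–Vinius agreement and G-404 is covered: preferential rate Free applies instead.
Duty = £99,522.33 × 0% = £0.00.
Line 2 (T-449, Vinius, 2,077 units, £426,013.47):
Base rate for T-449 is 30.5%.
Origin Vinius qualifies under the Galania–Vinius agreement and T-449 is covered: preferential rate 29.5% applies instead.
The additional-duty order on T-449 targets Quenador, not Vinius; it does not apply.
Duty = £426,013.47 × 29.5% = £125,673.97.
Line 3 (T-245, Vinius, 2,932 pairs, £615,016.32):
Base rate for T-245 is 33%.
Origin Vinius qualifies under the Galania–Vinius agreement and T-245 is covered: preferential rate Free applies instead.
Duty = £615,016.32 × 0% = £0.00.
Total = £0.00 + £125,673.97 + £0.00 = £125,673.97.

£125,673.97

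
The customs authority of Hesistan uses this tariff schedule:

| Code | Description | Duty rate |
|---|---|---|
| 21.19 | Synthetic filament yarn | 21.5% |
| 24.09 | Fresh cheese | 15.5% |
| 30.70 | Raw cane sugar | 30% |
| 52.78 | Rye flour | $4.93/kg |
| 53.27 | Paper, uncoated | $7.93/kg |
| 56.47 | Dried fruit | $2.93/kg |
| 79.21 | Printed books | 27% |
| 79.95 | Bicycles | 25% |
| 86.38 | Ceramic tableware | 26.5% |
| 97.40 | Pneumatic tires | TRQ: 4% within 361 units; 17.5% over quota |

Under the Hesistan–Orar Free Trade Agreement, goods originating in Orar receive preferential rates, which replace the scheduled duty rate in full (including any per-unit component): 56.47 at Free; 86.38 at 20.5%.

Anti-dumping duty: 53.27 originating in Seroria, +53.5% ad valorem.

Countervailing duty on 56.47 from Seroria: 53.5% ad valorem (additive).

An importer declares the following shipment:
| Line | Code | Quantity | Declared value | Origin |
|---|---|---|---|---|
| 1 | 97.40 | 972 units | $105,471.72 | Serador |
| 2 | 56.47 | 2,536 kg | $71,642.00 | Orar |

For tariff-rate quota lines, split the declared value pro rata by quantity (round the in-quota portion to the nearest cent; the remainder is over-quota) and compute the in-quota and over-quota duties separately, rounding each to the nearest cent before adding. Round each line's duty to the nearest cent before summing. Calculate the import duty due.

$13,169.31

Line 1 (97.40, Serador, 972 units, $105,471.72):
Code 97.40 is under a tariff-rate quota (threshold 361 units). In-quota: 361 units at 4%; over-quota: 611 units at 17.5%.
Pro-rata value split: in-quota = $105,471.72 × 361/972 = $39,172.11; over-quota = $105,471.72 − $39,172.11 = $66,299.61.
In-quota duty = $39,172.11 × 4% = $1,566.88. Over-quota duty = $66,299.61 × 17.5% = $11,602.43.
Line duty = $1,566.88 + $11,602.43 = $13,169.31.
Line 2 (56.47, Orar, 2,536 kg, $71,642.00):
Base rate for 56.47 is $2.93/kg.
Origin Orar qualifies under the Hesistan–Orar agreement and 56.47 is covered: preferential rate Free applies instead.
The additional-duty order on 56.47 targets Seroria, not Orar; it does not apply.
Duty = $71,642.00 × 0% = $0.00.
Total = $13,169.31 + $0.00 = $13,169.31.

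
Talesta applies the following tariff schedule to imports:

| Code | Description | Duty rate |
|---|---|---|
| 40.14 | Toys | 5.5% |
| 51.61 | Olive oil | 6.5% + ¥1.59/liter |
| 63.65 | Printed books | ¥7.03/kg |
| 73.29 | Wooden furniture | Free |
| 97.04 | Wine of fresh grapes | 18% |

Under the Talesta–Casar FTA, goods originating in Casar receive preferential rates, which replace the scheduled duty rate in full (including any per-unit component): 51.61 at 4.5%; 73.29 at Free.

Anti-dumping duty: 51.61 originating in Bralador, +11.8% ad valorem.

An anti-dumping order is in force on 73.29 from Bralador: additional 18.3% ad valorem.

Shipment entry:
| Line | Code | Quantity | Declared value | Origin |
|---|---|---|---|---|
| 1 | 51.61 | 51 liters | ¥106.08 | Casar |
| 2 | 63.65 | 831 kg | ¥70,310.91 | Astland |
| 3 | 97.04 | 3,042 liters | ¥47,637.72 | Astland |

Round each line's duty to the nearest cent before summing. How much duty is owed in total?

Line 1 (51.61, Casar, 51 liters, ¥106.08):
Base rate for 51.61 is 6.5% + ¥1.59/liter.
Origin Casar qualifies under the Talesta–Casar agreement and 51.61 is covered: preferential rate 4.5% applies instead.
The additional-duty order on 51.61 targets Bralador, not Casar; it does not apply.
Duty = ¥106.08 × 4.5% = ¥4.77.
Line 2 (63.65, Astland, 831 kg, ¥70,310.91):
Base rate for 63.65 is ¥7.03/kg.
Duty = 831 × ¥7.03 = ¥5,841.93.
Line 3 (97.04, Astland, 3,042 liters, ¥47,637.72):
Base rate for 97.04 is 18%.
Duty = ¥47,637.72 × 18% = ¥8,574.79.
Total = ¥4.77 + ¥5,841.93 + ¥8,574.79 = ¥14,421.49.

¥14,421.49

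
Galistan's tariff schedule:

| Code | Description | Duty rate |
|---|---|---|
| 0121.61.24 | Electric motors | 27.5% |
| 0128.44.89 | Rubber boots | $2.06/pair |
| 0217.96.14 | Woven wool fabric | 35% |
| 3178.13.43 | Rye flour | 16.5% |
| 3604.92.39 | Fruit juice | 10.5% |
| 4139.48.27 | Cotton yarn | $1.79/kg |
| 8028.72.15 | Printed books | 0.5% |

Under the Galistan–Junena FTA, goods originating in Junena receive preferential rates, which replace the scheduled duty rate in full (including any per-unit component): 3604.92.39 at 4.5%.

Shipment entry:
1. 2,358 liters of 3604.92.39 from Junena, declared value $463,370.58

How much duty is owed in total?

$20,851.68

Line 1 (3604.92.39, Junena, 2,358 liters, $463,370.58):
Base rate for 3604.92.39 is 10.5%.
Origin Junena qualifies under the Galistan–Junena agreement and 3604.92.39 is covered: preferential rate 4.5% applies instead.
Duty = $463,370.58 × 4.5% = $20,851.68.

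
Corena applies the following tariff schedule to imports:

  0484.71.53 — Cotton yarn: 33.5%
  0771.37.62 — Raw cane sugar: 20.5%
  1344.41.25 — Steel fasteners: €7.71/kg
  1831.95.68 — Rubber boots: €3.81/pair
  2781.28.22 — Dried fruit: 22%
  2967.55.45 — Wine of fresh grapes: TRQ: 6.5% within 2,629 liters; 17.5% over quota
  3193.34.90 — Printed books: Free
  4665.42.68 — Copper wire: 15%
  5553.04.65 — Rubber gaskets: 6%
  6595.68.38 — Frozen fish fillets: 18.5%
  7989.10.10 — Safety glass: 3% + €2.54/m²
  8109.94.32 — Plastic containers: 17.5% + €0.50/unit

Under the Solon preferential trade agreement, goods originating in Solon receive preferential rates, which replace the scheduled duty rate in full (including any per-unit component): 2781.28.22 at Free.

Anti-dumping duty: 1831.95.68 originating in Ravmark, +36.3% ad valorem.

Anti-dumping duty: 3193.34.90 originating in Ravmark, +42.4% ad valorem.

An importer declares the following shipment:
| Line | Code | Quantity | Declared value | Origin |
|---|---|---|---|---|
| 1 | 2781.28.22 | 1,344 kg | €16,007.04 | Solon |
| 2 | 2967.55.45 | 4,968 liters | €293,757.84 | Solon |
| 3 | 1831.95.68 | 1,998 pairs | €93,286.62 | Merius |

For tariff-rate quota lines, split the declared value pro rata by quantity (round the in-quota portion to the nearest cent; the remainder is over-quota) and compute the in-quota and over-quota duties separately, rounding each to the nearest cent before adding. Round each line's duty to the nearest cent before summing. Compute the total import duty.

Line 1 (2781.28.22, Solon, 1,344 kg, €16,007.04):
Base rate for 2781.28.22 is 22%.
Origin Solon qualifies under the Corena–Solon agreement and 2781.28.22 is covered: preferential rate Free applies instead.
Duty = €16,007.04 × 0% = €0.00.
Line 2 (2967.55.45, Solon, 4,968 liters, €293,757.84):
Code 2967.55.45 is under a tariff-rate quota (threshold 2,629 liters). In-quota: 2,629 liters at 6.5%; over-quota: 2,339 liters at 17.5%.
Pro-rata value split: in-quota = €293,757.84 × 2,629/4,968 = €155,452.77; over-quota = €293,757.84 − €155,452.77 = €138,305.07.
In-quota duty = €155,452.77 × 6.5% = €10,104.43. Over-quota duty = €138,305.07 × 17.5% = €24,203.39.
Line duty = €10,104.43 + €24,203.39 = €34,307.82.
Line 3 (1831.95.68, Merius, 1,998 pairs, €93,286.62):
Base rate for 1831.95.68 is €3.81/pair.
The additional-duty order on 1831.95.68 targets Ravmark, not Merius; it does not apply.
Duty = 1,998 × €3.81 = €7,612.38.
Total = €0.00 + €34,307.82 + €7,612.38 = €41,920.20.

€41,920.20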